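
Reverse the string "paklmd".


Input: paklmd
Reading characters right to left:
  Position 5: 'd'
  Position 4: 'm'
  Position 3: 'l'
  Position 2: 'k'
  Position 1: 'a'
  Position 0: 'p'
Reversed: dmlkap

dmlkap


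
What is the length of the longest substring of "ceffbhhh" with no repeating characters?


Input: "ceffbhhh"
Sliding window (track last position of each char):
  Position 0 ('c'): window [0,0] length 1 -- new best
  Position 1 ('e'): window [0,1] length 2 -- new best
  Position 2 ('f'): window [0,2] length 3 -- new best
  Position 3 ('f'): repeat (last at 2), move window start to 3
  Position 3 ('f'): window [3,3] length 1
  Position 4 ('b'): window [3,4] length 2
  Position 5 ('h'): window [3,5] length 3
  Position 6 ('h'): repeat (last at 5), move window start to 6
  Position 6 ('h'): window [6,6] length 1
  Position 7 ('h'): repeat (last at 6), move window start to 7
  Position 7 ('h'): window [7,7] length 1
Longest substring with no repeats: "cef" with length 3

3


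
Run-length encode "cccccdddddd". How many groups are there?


Input: cccccdddddd
Scanning for consecutive runs:
  Group 1: 'c' x 5 (positions 0-4)
  Group 2: 'd' x 6 (positions 5-10)
Total groups: 2

2


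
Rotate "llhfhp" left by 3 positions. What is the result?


Input: "llhfhp", rotate left by 3
First 3 characters: "llh"
Remaining characters: "fhp"
Concatenate remaining + first: "fhp" + "llh" = "fhpllh"

fhpllh


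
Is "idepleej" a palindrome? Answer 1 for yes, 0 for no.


Input: idepleej
Reversed: jeelpedi
  Compare pos 0 ('i') with pos 7 ('j'): MISMATCH
  Compare pos 1 ('d') with pos 6 ('e'): MISMATCH
  Compare pos 2 ('e') with pos 5 ('e'): match
  Compare pos 3 ('p') with pos 4 ('l'): MISMATCH
Result: not a palindrome

0


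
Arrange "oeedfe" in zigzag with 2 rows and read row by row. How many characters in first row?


Zigzag "oeedfe" into 2 rows:
Placing characters:
  'o' => row 0
  'e' => row 1
  'e' => row 0
  'd' => row 1
  'f' => row 0
  'e' => row 1
Rows:
  Row 0: "oef"
  Row 1: "ede"
First row length: 3

3


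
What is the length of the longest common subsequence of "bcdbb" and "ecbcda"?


LCS of "bcdbb" and "ecbcda"
DP table:
           e    c    b    c    d    a
      0    0    0    0    0    0    0
  b   0    0    0    1    1    1    1
  c   0    0    1    1    2    2    2
  d   0    0    1    1    2    3    3
  b   0    0    1    2    2    3    3
  b   0    0    1    2    2    3    3
LCS length = dp[5][6] = 3

3


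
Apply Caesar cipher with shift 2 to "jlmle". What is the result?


Caesar cipher: shift "jlmle" by 2
  'j' (pos 9) + 2 = pos 11 = 'l'
  'l' (pos 11) + 2 = pos 13 = 'n'
  'm' (pos 12) + 2 = pos 14 = 'o'
  'l' (pos 11) + 2 = pos 13 = 'n'
  'e' (pos 4) + 2 = pos 6 = 'g'
Result: lnong

lnong


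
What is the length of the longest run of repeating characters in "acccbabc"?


Input: "acccbabc"
Scanning for longest run:
  Position 1 ('c'): new char, reset run to 1
  Position 2 ('c'): continues run of 'c', length=2
  Position 3 ('c'): continues run of 'c', length=3
  Position 4 ('b'): new char, reset run to 1
  Position 5 ('a'): new char, reset run to 1
  Position 6 ('b'): new char, reset run to 1
  Position 7 ('c'): new char, reset run to 1
Longest run: 'c' with length 3

3


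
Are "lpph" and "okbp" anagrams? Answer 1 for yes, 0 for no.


Strings: "lpph", "okbp"
Sorted first:  hlpp
Sorted second: bkop
Differ at position 0: 'h' vs 'b' => not anagrams

0


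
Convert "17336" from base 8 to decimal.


Input: "17336" in base 8
Positional expansion:
  Digit '1' (value 1) x 8^4 = 4096
  Digit '7' (value 7) x 8^3 = 3584
  Digit '3' (value 3) x 8^2 = 192
  Digit '3' (value 3) x 8^1 = 24
  Digit '6' (value 6) x 8^0 = 6
Sum = 7902

7902


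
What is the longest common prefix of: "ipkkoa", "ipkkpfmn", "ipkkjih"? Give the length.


Words: ipkkoa, ipkkpfmn, ipkkjih
  Position 0: all 'i' => match
  Position 1: all 'p' => match
  Position 2: all 'k' => match
  Position 3: all 'k' => match
  Position 4: ('o', 'p', 'j') => mismatch, stop
LCP = "ipkk" (length 4)

4


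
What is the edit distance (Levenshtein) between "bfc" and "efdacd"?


Computing edit distance: "bfc" -> "efdacd"
DP table:
           e    f    d    a    c    d
      0    1    2    3    4    5    6
  b   1    1    2    3    4    5    6
  f   2    2    1    2    3    4    5
  c   3    3    2    2    3    3    4
Edit distance = dp[3][6] = 4

4


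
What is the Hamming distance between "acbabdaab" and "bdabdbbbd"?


Comparing "acbabdaab" and "bdabdbbbd" position by position:
  Position 0: 'a' vs 'b' => differ
  Position 1: 'c' vs 'd' => differ
  Position 2: 'b' vs 'a' => differ
  Position 3: 'a' vs 'b' => differ
  Position 4: 'b' vs 'd' => differ
  Position 5: 'd' vs 'b' => differ
  Position 6: 'a' vs 'b' => differ
  Position 7: 'a' vs 'b' => differ
  Position 8: 'b' vs 'd' => differ
Total differences (Hamming distance): 9

9


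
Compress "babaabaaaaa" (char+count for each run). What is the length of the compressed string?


Input: babaabaaaaa
Runs:
  'b' x 1 => "b1"
  'a' x 1 => "a1"
  'b' x 1 => "b1"
  'a' x 2 => "a2"
  'b' x 1 => "b1"
  'a' x 5 => "a5"
Compressed: "b1a1b1a2b1a5"
Compressed length: 12

12


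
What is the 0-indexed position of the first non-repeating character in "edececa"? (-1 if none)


Input: edececa
Character frequencies:
  'a': 1
  'c': 2
  'd': 1
  'e': 3
Scanning left to right for freq == 1:
  Position 0 ('e'): freq=3, skip
  Position 1 ('d'): unique! => answer = 1

1


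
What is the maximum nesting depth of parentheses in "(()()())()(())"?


Input: "(()()())()(())"
Tracking depth:
  Position 0 '(': depth becomes 1
  Position 1 '(': depth becomes 2
  Position 2 ')': depth becomes 1
  Position 3 '(': depth becomes 2
  Position 4 ')': depth becomes 1
  Position 5 '(': depth becomes 2
  Position 6 ')': depth becomes 1
  Position 7 ')': depth becomes 0
  Position 8 '(': depth becomes 1
  Position 9 ')': depth becomes 0
  Position 10 '(': depth becomes 1
  Position 11 '(': depth becomes 2
  Position 12 ')': depth becomes 1
  Position 13 ')': depth becomes 0
Maximum depth reached: 2

2


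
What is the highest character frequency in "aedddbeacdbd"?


Input: aedddbeacdbd
Character counts:
  'a': 2
  'b': 2
  'c': 1
  'd': 5
  'e': 2
Maximum frequency: 5

5


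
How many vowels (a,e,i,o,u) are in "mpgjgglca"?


Input: mpgjgglca
Checking each character:
  'm' at position 0: consonant
  'p' at position 1: consonant
  'g' at position 2: consonant
  'j' at position 3: consonant
  'g' at position 4: consonant
  'g' at position 5: consonant
  'l' at position 6: consonant
  'c' at position 7: consonant
  'a' at position 8: vowel (running total: 1)
Total vowels: 1

1


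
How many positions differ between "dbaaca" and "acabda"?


Comparing "dbaaca" and "acabda" position by position:
  Position 0: 'd' vs 'a' => DIFFER
  Position 1: 'b' vs 'c' => DIFFER
  Position 2: 'a' vs 'a' => same
  Position 3: 'a' vs 'b' => DIFFER
  Position 4: 'c' vs 'd' => DIFFER
  Position 5: 'a' vs 'a' => same
Positions that differ: 4

4


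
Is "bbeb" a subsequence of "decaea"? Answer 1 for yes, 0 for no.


Check if "bbeb" is a subsequence of "decaea"
Greedy scan:
  Position 0 ('d'): no match needed
  Position 1 ('e'): no match needed
  Position 2 ('c'): no match needed
  Position 3 ('a'): no match needed
  Position 4 ('e'): no match needed
  Position 5 ('a'): no match needed
Only matched 0/4 characters => not a subsequence

0


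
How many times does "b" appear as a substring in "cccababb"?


Searching for "b" in "cccababb"
Scanning each position:
  Position 0: "c" => no
  Position 1: "c" => no
  Position 2: "c" => no
  Position 3: "a" => no
  Position 4: "b" => MATCH
  Position 5: "a" => no
  Position 6: "b" => MATCH
  Position 7: "b" => MATCH
Total occurrences: 3

3


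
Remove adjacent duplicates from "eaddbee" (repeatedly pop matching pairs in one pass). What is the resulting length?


Input: eaddbee
Stack-based adjacent duplicate removal:
  Read 'e': push. Stack: e
  Read 'a': push. Stack: ea
  Read 'd': push. Stack: ead
  Read 'd': matches stack top 'd' => pop. Stack: ea
  Read 'b': push. Stack: eab
  Read 'e': push. Stack: eabe
  Read 'e': matches stack top 'e' => pop. Stack: eab
Final stack: "eab" (length 3)

3


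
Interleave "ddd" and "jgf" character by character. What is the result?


Interleaving "ddd" and "jgf":
  Position 0: 'd' from first, 'j' from second => "dj"
  Position 1: 'd' from first, 'g' from second => "dg"
  Position 2: 'd' from first, 'f' from second => "df"
Result: djdgdf

djdgdf


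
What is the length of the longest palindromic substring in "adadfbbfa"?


Input: "adadfbbfa"
Checking substrings for palindromes:
  [4:8] "fbbf" (len 4) => palindrome
  [0:3] "ada" (len 3) => palindrome
  [1:4] "dad" (len 3) => palindrome
  [5:7] "bb" (len 2) => palindrome
Longest palindromic substring: "fbbf" with length 4

4


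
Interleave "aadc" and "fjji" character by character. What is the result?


Interleaving "aadc" and "fjji":
  Position 0: 'a' from first, 'f' from second => "af"
  Position 1: 'a' from first, 'j' from second => "aj"
  Position 2: 'd' from first, 'j' from second => "dj"
  Position 3: 'c' from first, 'i' from second => "ci"
Result: afajdjci

afajdjci


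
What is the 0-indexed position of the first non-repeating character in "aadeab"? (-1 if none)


Input: aadeab
Character frequencies:
  'a': 3
  'b': 1
  'd': 1
  'e': 1
Scanning left to right for freq == 1:
  Position 0 ('a'): freq=3, skip
  Position 1 ('a'): freq=3, skip
  Position 2 ('d'): unique! => answer = 2

2


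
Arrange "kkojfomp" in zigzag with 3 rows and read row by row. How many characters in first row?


Zigzag "kkojfomp" into 3 rows:
Placing characters:
  'k' => row 0
  'k' => row 1
  'o' => row 2
  'j' => row 1
  'f' => row 0
  'o' => row 1
  'm' => row 2
  'p' => row 1
Rows:
  Row 0: "kf"
  Row 1: "kjop"
  Row 2: "om"
First row length: 2

2


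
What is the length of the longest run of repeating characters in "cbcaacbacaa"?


Input: "cbcaacbacaa"
Scanning for longest run:
  Position 1 ('b'): new char, reset run to 1
  Position 2 ('c'): new char, reset run to 1
  Position 3 ('a'): new char, reset run to 1
  Position 4 ('a'): continues run of 'a', length=2
  Position 5 ('c'): new char, reset run to 1
  Position 6 ('b'): new char, reset run to 1
  Position 7 ('a'): new char, reset run to 1
  Position 8 ('c'): new char, reset run to 1
  Position 9 ('a'): new char, reset run to 1
  Position 10 ('a'): continues run of 'a', length=2
Longest run: 'a' with length 2

2


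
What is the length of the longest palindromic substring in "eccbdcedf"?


Input: "eccbdcedf"
Checking substrings for palindromes:
  [1:3] "cc" (len 2) => palindrome
Longest palindromic substring: "cc" with length 2

2


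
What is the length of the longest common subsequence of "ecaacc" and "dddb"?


LCS of "ecaacc" and "dddb"
DP table:
           d    d    d    b
      0    0    0    0    0
  e   0    0    0    0    0
  c   0    0    0    0    0
  a   0    0    0    0    0
  a   0    0    0    0    0
  c   0    0    0    0    0
  c   0    0    0    0    0
LCS length = dp[6][4] = 0

0


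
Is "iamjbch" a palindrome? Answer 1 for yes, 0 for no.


Input: iamjbch
Reversed: hcbjmai
  Compare pos 0 ('i') with pos 6 ('h'): MISMATCH
  Compare pos 1 ('a') with pos 5 ('c'): MISMATCH
  Compare pos 2 ('m') with pos 4 ('b'): MISMATCH
Result: not a palindrome

0


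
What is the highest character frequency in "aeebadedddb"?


Input: aeebadedddb
Character counts:
  'a': 2
  'b': 2
  'd': 4
  'e': 3
Maximum frequency: 4

4


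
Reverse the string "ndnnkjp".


Input: ndnnkjp
Reading characters right to left:
  Position 6: 'p'
  Position 5: 'j'
  Position 4: 'k'
  Position 3: 'n'
  Position 2: 'n'
  Position 1: 'd'
  Position 0: 'n'
Reversed: pjknndn

pjknndn


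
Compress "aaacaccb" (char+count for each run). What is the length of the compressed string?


Input: aaacaccb
Runs:
  'a' x 3 => "a3"
  'c' x 1 => "c1"
  'a' x 1 => "a1"
  'c' x 2 => "c2"
  'b' x 1 => "b1"
Compressed: "a3c1a1c2b1"
Compressed length: 10

10


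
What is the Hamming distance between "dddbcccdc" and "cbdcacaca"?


Comparing "dddbcccdc" and "cbdcacaca" position by position:
  Position 0: 'd' vs 'c' => differ
  Position 1: 'd' vs 'b' => differ
  Position 2: 'd' vs 'd' => same
  Position 3: 'b' vs 'c' => differ
  Position 4: 'c' vs 'a' => differ
  Position 5: 'c' vs 'c' => same
  Position 6: 'c' vs 'a' => differ
  Position 7: 'd' vs 'c' => differ
  Position 8: 'c' vs 'a' => differ
Total differences (Hamming distance): 7

7


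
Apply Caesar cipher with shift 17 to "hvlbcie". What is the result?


Caesar cipher: shift "hvlbcie" by 17
  'h' (pos 7) + 17 = pos 24 = 'y'
  'v' (pos 21) + 17 = pos 12 = 'm'
  'l' (pos 11) + 17 = pos 2 = 'c'
  'b' (pos 1) + 17 = pos 18 = 's'
  'c' (pos 2) + 17 = pos 19 = 't'
  'i' (pos 8) + 17 = pos 25 = 'z'
  'e' (pos 4) + 17 = pos 21 = 'v'
Result: ymcstzv

ymcstzv


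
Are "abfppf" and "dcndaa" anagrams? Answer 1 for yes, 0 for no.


Strings: "abfppf", "dcndaa"
Sorted first:  abffpp
Sorted second: aacddn
Differ at position 1: 'b' vs 'a' => not anagrams

0


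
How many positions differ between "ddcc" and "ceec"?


Comparing "ddcc" and "ceec" position by position:
  Position 0: 'd' vs 'c' => DIFFER
  Position 1: 'd' vs 'e' => DIFFER
  Position 2: 'c' vs 'e' => DIFFER
  Position 3: 'c' vs 'c' => same
Positions that differ: 3

3


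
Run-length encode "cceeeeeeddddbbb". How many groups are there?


Input: cceeeeeeddddbbb
Scanning for consecutive runs:
  Group 1: 'c' x 2 (positions 0-1)
  Group 2: 'e' x 6 (positions 2-7)
  Group 3: 'd' x 4 (positions 8-11)
  Group 4: 'b' x 3 (positions 12-14)
Total groups: 4

4


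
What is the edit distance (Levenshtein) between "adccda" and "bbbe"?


Computing edit distance: "adccda" -> "bbbe"
DP table:
           b    b    b    e
      0    1    2    3    4
  a   1    1    2    3    4
  d   2    2    2    3    4
  c   3    3    3    3    4
  c   4    4    4    4    4
  d   5    5    5    5    5
  a   6    6    6    6    6
Edit distance = dp[6][4] = 6

6


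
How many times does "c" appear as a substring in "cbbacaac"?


Searching for "c" in "cbbacaac"
Scanning each position:
  Position 0: "c" => MATCH
  Position 1: "b" => no
  Position 2: "b" => no
  Position 3: "a" => no
  Position 4: "c" => MATCH
  Position 5: "a" => no
  Position 6: "a" => no
  Position 7: "c" => MATCH
Total occurrences: 3

3


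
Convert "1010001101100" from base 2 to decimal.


Input: "1010001101100" in base 2
Positional expansion:
  Digit '1' (value 1) x 2^12 = 4096
  Digit '0' (value 0) x 2^11 = 0
  Digit '1' (value 1) x 2^10 = 1024
  Digit '0' (value 0) x 2^9 = 0
  Digit '0' (value 0) x 2^8 = 0
  Digit '0' (value 0) x 2^7 = 0
  Digit '1' (value 1) x 2^6 = 64
  Digit '1' (value 1) x 2^5 = 32
  Digit '0' (value 0) x 2^4 = 0
  Digit '1' (value 1) x 2^3 = 8
  Digit '1' (value 1) x 2^2 = 4
  Digit '0' (value 0) x 2^1 = 0
  Digit '0' (value 0) x 2^0 = 0
Sum = 5228

5228


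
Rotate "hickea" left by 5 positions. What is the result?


Input: "hickea", rotate left by 5
First 5 characters: "hicke"
Remaining characters: "a"
Concatenate remaining + first: "a" + "hicke" = "ahicke"

ahicke


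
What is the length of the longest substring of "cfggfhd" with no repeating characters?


Input: "cfggfhd"
Sliding window (track last position of each char):
  Position 0 ('c'): window [0,0] length 1 -- new best
  Position 1 ('f'): window [0,1] length 2 -- new best
  Position 2 ('g'): window [0,2] length 3 -- new best
  Position 3 ('g'): repeat (last at 2), move window start to 3
  Position 3 ('g'): window [3,3] length 1
  Position 4 ('f'): window [3,4] length 2
  Position 5 ('h'): window [3,5] length 3
  Position 6 ('d'): window [3,6] length 4 -- new best
Longest substring with no repeats: "gfhd" with length 4

4


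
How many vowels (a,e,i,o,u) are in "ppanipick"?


Input: ppanipick
Checking each character:
  'p' at position 0: consonant
  'p' at position 1: consonant
  'a' at position 2: vowel (running total: 1)
  'n' at position 3: consonant
  'i' at position 4: vowel (running total: 2)
  'p' at position 5: consonant
  'i' at position 6: vowel (running total: 3)
  'c' at position 7: consonant
  'k' at position 8: consonant
Total vowels: 3

3


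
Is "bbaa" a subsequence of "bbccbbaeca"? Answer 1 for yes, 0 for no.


Check if "bbaa" is a subsequence of "bbccbbaeca"
Greedy scan:
  Position 0 ('b'): matches sub[0] = 'b'
  Position 1 ('b'): matches sub[1] = 'b'
  Position 2 ('c'): no match needed
  Position 3 ('c'): no match needed
  Position 4 ('b'): no match needed
  Position 5 ('b'): no match needed
  Position 6 ('a'): matches sub[2] = 'a'
  Position 7 ('e'): no match needed
  Position 8 ('c'): no match needed
  Position 9 ('a'): matches sub[3] = 'a'
All 4 characters matched => is a subsequence

1


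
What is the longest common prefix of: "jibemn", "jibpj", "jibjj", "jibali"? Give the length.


Words: jibemn, jibpj, jibjj, jibali
  Position 0: all 'j' => match
  Position 1: all 'i' => match
  Position 2: all 'b' => match
  Position 3: ('e', 'p', 'j', 'a') => mismatch, stop
LCP = "jib" (length 3)

3


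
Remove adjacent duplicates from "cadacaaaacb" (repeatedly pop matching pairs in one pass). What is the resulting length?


Input: cadacaaaacb
Stack-based adjacent duplicate removal:
  Read 'c': push. Stack: c
  Read 'a': push. Stack: ca
  Read 'd': push. Stack: cad
  Read 'a': push. Stack: cada
  Read 'c': push. Stack: cadac
  Read 'a': push. Stack: cadaca
  Read 'a': matches stack top 'a' => pop. Stack: cadac
  Read 'a': push. Stack: cadaca
  Read 'a': matches stack top 'a' => pop. Stack: cadac
  Read 'c': matches stack top 'c' => pop. Stack: cada
  Read 'b': push. Stack: cadab
Final stack: "cadab" (length 5)

5


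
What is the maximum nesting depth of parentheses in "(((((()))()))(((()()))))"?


Input: "(((((()))()))(((()()))))"
Tracking depth:
  Position 0 '(': depth becomes 1
  Position 1 '(': depth becomes 2
  Position 2 '(': depth becomes 3
  Position 3 '(': depth becomes 4
  Position 4 '(': depth becomes 5
  Position 5 '(': depth becomes 6
  Position 6 ')': depth becomes 5
  Position 7 ')': depth becomes 4
  Position 8 ')': depth becomes 3
  Position 9 '(': depth becomes 4
  Position 10 ')': depth becomes 3
  Position 11 ')': depth becomes 2
  Position 12 ')': depth becomes 1
  Position 13 '(': depth becomes 2
  Position 14 '(': depth becomes 3
  Position 15 '(': depth becomes 4
  Position 16 '(': depth becomes 5
  Position 17 ')': depth becomes 4
  Position 18 '(': depth becomes 5
  Position 19 ')': depth becomes 4
  Position 20 ')': depth becomes 3
  Position 21 ')': depth becomes 2
  Position 22 ')': depth becomes 1
  Position 23 ')': depth becomes 0
Maximum depth reached: 6

6


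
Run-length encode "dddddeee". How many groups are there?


Input: dddddeee
Scanning for consecutive runs:
  Group 1: 'd' x 5 (positions 0-4)
  Group 2: 'e' x 3 (positions 5-7)
Total groups: 2

2


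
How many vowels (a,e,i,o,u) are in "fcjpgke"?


Input: fcjpgke
Checking each character:
  'f' at position 0: consonant
  'c' at position 1: consonant
  'j' at position 2: consonant
  'p' at position 3: consonant
  'g' at position 4: consonant
  'k' at position 5: consonant
  'e' at position 6: vowel (running total: 1)
Total vowels: 1

1


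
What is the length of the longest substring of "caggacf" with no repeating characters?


Input: "caggacf"
Sliding window (track last position of each char):
  Position 0 ('c'): window [0,0] length 1 -- new best
  Position 1 ('a'): window [0,1] length 2 -- new best
  Position 2 ('g'): window [0,2] length 3 -- new best
  Position 3 ('g'): repeat (last at 2), move window start to 3
  Position 3 ('g'): window [3,3] length 1
  Position 4 ('a'): window [3,4] length 2
  Position 5 ('c'): window [3,5] length 3
  Position 6 ('f'): window [3,6] length 4 -- new best
Longest substring with no repeats: "gacf" with length 4

4


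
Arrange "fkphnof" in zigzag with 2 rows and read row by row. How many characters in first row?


Zigzag "fkphnof" into 2 rows:
Placing characters:
  'f' => row 0
  'k' => row 1
  'p' => row 0
  'h' => row 1
  'n' => row 0
  'o' => row 1
  'f' => row 0
Rows:
  Row 0: "fpnf"
  Row 1: "kho"
First row length: 4

4


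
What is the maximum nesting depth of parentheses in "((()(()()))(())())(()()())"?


Input: "((()(()()))(())())(()()())"
Tracking depth:
  Position 0 '(': depth becomes 1
  Position 1 '(': depth becomes 2
  Position 2 '(': depth becomes 3
  Position 3 ')': depth becomes 2
  Position 4 '(': depth becomes 3
  Position 5 '(': depth becomes 4
  Position 6 ')': depth becomes 3
  Position 7 '(': depth becomes 4
  Position 8 ')': depth becomes 3
  Position 9 ')': depth becomes 2
  Position 10 ')': depth becomes 1
  Position 11 '(': depth becomes 2
  Position 12 '(': depth becomes 3
  Position 13 ')': depth becomes 2
  Position 14 ')': depth becomes 1
  Position 15 '(': depth becomes 2
  Position 16 ')': depth becomes 1
  Position 17 ')': depth becomes 0
  Position 18 '(': depth becomes 1
  Position 19 '(': depth becomes 2
  Position 20 ')': depth becomes 1
  Position 21 '(': depth becomes 2
  Position 22 ')': depth becomes 1
  Position 23 '(': depth becomes 2
  Position 24 ')': depth becomes 1
  Position 25 ')': depth becomes 0
Maximum depth reached: 4

4


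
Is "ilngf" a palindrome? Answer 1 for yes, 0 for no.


Input: ilngf
Reversed: fgnli
  Compare pos 0 ('i') with pos 4 ('f'): MISMATCH
  Compare pos 1 ('l') with pos 3 ('g'): MISMATCH
Result: not a palindrome

0


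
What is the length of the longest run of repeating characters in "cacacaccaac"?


Input: "cacacaccaac"
Scanning for longest run:
  Position 1 ('a'): new char, reset run to 1
  Position 2 ('c'): new char, reset run to 1
  Position 3 ('a'): new char, reset run to 1
  Position 4 ('c'): new char, reset run to 1
  Position 5 ('a'): new char, reset run to 1
  Position 6 ('c'): new char, reset run to 1
  Position 7 ('c'): continues run of 'c', length=2
  Position 8 ('a'): new char, reset run to 1
  Position 9 ('a'): continues run of 'a', length=2
  Position 10 ('c'): new char, reset run to 1
Longest run: 'c' with length 2

2


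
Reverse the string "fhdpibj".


Input: fhdpibj
Reading characters right to left:
  Position 6: 'j'
  Position 5: 'b'
  Position 4: 'i'
  Position 3: 'p'
  Position 2: 'd'
  Position 1: 'h'
  Position 0: 'f'
Reversed: jbipdhf

jbipdhf


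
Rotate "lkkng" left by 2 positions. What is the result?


Input: "lkkng", rotate left by 2
First 2 characters: "lk"
Remaining characters: "kng"
Concatenate remaining + first: "kng" + "lk" = "knglk"

knglk


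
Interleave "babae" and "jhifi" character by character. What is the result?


Interleaving "babae" and "jhifi":
  Position 0: 'b' from first, 'j' from second => "bj"
  Position 1: 'a' from first, 'h' from second => "ah"
  Position 2: 'b' from first, 'i' from second => "bi"
  Position 3: 'a' from first, 'f' from second => "af"
  Position 4: 'e' from first, 'i' from second => "ei"
Result: bjahbiafei

bjahbiafei


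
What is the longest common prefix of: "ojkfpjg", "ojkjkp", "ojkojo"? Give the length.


Words: ojkfpjg, ojkjkp, ojkojo
  Position 0: all 'o' => match
  Position 1: all 'j' => match
  Position 2: all 'k' => match
  Position 3: ('f', 'j', 'o') => mismatch, stop
LCP = "ojk" (length 3)

3


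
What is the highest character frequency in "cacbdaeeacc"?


Input: cacbdaeeacc
Character counts:
  'a': 3
  'b': 1
  'c': 4
  'd': 1
  'e': 2
Maximum frequency: 4

4


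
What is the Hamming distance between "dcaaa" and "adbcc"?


Comparing "dcaaa" and "adbcc" position by position:
  Position 0: 'd' vs 'a' => differ
  Position 1: 'c' vs 'd' => differ
  Position 2: 'a' vs 'b' => differ
  Position 3: 'a' vs 'c' => differ
  Position 4: 'a' vs 'c' => differ
Total differences (Hamming distance): 5

5


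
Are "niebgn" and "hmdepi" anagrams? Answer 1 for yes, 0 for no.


Strings: "niebgn", "hmdepi"
Sorted first:  beginn
Sorted second: dehimp
Differ at position 0: 'b' vs 'd' => not anagrams

0


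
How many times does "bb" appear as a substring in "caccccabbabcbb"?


Searching for "bb" in "caccccabbabcbb"
Scanning each position:
  Position 0: "ca" => no
  Position 1: "ac" => no
  Position 2: "cc" => no
  Position 3: "cc" => no
  Position 4: "cc" => no
  Position 5: "ca" => no
  Position 6: "ab" => no
  Position 7: "bb" => MATCH
  Position 8: "ba" => no
  Position 9: "ab" => no
  Position 10: "bc" => no
  Position 11: "cb" => no
  Position 12: "bb" => MATCH
Total occurrences: 2

2


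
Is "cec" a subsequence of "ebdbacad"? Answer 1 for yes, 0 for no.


Check if "cec" is a subsequence of "ebdbacad"
Greedy scan:
  Position 0 ('e'): no match needed
  Position 1 ('b'): no match needed
  Position 2 ('d'): no match needed
  Position 3 ('b'): no match needed
  Position 4 ('a'): no match needed
  Position 5 ('c'): matches sub[0] = 'c'
  Position 6 ('a'): no match needed
  Position 7 ('d'): no match needed
Only matched 1/3 characters => not a subsequence

0


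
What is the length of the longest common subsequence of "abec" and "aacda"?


LCS of "abec" and "aacda"
DP table:
           a    a    c    d    a
      0    0    0    0    0    0
  a   0    1    1    1    1    1
  b   0    1    1    1    1    1
  e   0    1    1    1    1    1
  c   0    1    1    2    2    2
LCS length = dp[4][5] = 2

2


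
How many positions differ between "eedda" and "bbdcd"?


Comparing "eedda" and "bbdcd" position by position:
  Position 0: 'e' vs 'b' => DIFFER
  Position 1: 'e' vs 'b' => DIFFER
  Position 2: 'd' vs 'd' => same
  Position 3: 'd' vs 'c' => DIFFER
  Position 4: 'a' vs 'd' => DIFFER
Positions that differ: 4

4


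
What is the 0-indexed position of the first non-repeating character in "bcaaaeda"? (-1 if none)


Input: bcaaaeda
Character frequencies:
  'a': 4
  'b': 1
  'c': 1
  'd': 1
  'e': 1
Scanning left to right for freq == 1:
  Position 0 ('b'): unique! => answer = 0

0


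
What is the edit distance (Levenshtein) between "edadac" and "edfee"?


Computing edit distance: "edadac" -> "edfee"
DP table:
           e    d    f    e    e
      0    1    2    3    4    5
  e   1    0    1    2    3    4
  d   2    1    0    1    2    3
  a   3    2    1    1    2    3
  d   4    3    2    2    2    3
  a   5    4    3    3    3    3
  c   6    5    4    4    4    4
Edit distance = dp[6][5] = 4

4


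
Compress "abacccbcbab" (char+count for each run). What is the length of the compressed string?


Input: abacccbcbab
Runs:
  'a' x 1 => "a1"
  'b' x 1 => "b1"
  'a' x 1 => "a1"
  'c' x 3 => "c3"
  'b' x 1 => "b1"
  'c' x 1 => "c1"
  'b' x 1 => "b1"
  'a' x 1 => "a1"
  'b' x 1 => "b1"
Compressed: "a1b1a1c3b1c1b1a1b1"
Compressed length: 18

18


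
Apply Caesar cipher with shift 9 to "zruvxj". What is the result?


Caesar cipher: shift "zruvxj" by 9
  'z' (pos 25) + 9 = pos 8 = 'i'
  'r' (pos 17) + 9 = pos 0 = 'a'
  'u' (pos 20) + 9 = pos 3 = 'd'
  'v' (pos 21) + 9 = pos 4 = 'e'
  'x' (pos 23) + 9 = pos 6 = 'g'
  'j' (pos 9) + 9 = pos 18 = 's'
Result: iadegs

iadegs


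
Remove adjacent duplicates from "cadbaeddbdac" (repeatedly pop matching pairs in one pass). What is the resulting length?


Input: cadbaeddbdac
Stack-based adjacent duplicate removal:
  Read 'c': push. Stack: c
  Read 'a': push. Stack: ca
  Read 'd': push. Stack: cad
  Read 'b': push. Stack: cadb
  Read 'a': push. Stack: cadba
  Read 'e': push. Stack: cadbae
  Read 'd': push. Stack: cadbaed
  Read 'd': matches stack top 'd' => pop. Stack: cadbae
  Read 'b': push. Stack: cadbaeb
  Read 'd': push. Stack: cadbaebd
  Read 'a': push. Stack: cadbaebda
  Read 'c': push. Stack: cadbaebdac
Final stack: "cadbaebdac" (length 10)

10


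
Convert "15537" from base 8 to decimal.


Input: "15537" in base 8
Positional expansion:
  Digit '1' (value 1) x 8^4 = 4096
  Digit '5' (value 5) x 8^3 = 2560
  Digit '5' (value 5) x 8^2 = 320
  Digit '3' (value 3) x 8^1 = 24
  Digit '7' (value 7) x 8^0 = 7
Sum = 7007

7007


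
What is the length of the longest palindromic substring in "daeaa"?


Input: "daeaa"
Checking substrings for palindromes:
  [1:4] "aea" (len 3) => palindrome
  [3:5] "aa" (len 2) => palindrome
Longest palindromic substring: "aea" with length 3

3


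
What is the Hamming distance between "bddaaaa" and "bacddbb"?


Comparing "bddaaaa" and "bacddbb" position by position:
  Position 0: 'b' vs 'b' => same
  Position 1: 'd' vs 'a' => differ
  Position 2: 'd' vs 'c' => differ
  Position 3: 'a' vs 'd' => differ
  Position 4: 'a' vs 'd' => differ
  Position 5: 'a' vs 'b' => differ
  Position 6: 'a' vs 'b' => differ
Total differences (Hamming distance): 6

6


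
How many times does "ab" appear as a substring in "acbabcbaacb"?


Searching for "ab" in "acbabcbaacb"
Scanning each position:
  Position 0: "ac" => no
  Position 1: "cb" => no
  Position 2: "ba" => no
  Position 3: "ab" => MATCH
  Position 4: "bc" => no
  Position 5: "cb" => no
  Position 6: "ba" => no
  Position 7: "aa" => no
  Position 8: "ac" => no
  Position 9: "cb" => no
Total occurrences: 1

1


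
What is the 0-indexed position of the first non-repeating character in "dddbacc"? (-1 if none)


Input: dddbacc
Character frequencies:
  'a': 1
  'b': 1
  'c': 2
  'd': 3
Scanning left to right for freq == 1:
  Position 0 ('d'): freq=3, skip
  Position 1 ('d'): freq=3, skip
  Position 2 ('d'): freq=3, skip
  Position 3 ('b'): unique! => answer = 3

3


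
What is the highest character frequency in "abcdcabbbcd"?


Input: abcdcabbbcd
Character counts:
  'a': 2
  'b': 4
  'c': 3
  'd': 2
Maximum frequency: 4

4


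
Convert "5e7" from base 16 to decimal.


Input: "5e7" in base 16
Positional expansion:
  Digit '5' (value 5) x 16^2 = 1280
  Digit 'e' (value 14) x 16^1 = 224
  Digit '7' (value 7) x 16^0 = 7
Sum = 1511

1511


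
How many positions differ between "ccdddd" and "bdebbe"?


Comparing "ccdddd" and "bdebbe" position by position:
  Position 0: 'c' vs 'b' => DIFFER
  Position 1: 'c' vs 'd' => DIFFER
  Position 2: 'd' vs 'e' => DIFFER
  Position 3: 'd' vs 'b' => DIFFER
  Position 4: 'd' vs 'b' => DIFFER
  Position 5: 'd' vs 'e' => DIFFER
Positions that differ: 6

6


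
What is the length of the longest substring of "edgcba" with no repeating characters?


Input: "edgcba"
Sliding window (track last position of each char):
  Position 0 ('e'): window [0,0] length 1 -- new best
  Position 1 ('d'): window [0,1] length 2 -- new best
  Position 2 ('g'): window [0,2] length 3 -- new best
  Position 3 ('c'): window [0,3] length 4 -- new best
  Position 4 ('b'): window [0,4] length 5 -- new best
  Position 5 ('a'): window [0,5] length 6 -- new best
Longest substring with no repeats: "edgcba" with length 6

6


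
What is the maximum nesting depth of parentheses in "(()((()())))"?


Input: "(()((()())))"
Tracking depth:
  Position 0 '(': depth becomes 1
  Position 1 '(': depth becomes 2
  Position 2 ')': depth becomes 1
  Position 3 '(': depth becomes 2
  Position 4 '(': depth becomes 3
  Position 5 '(': depth becomes 4
  Position 6 ')': depth becomes 3
  Position 7 '(': depth becomes 4
  Position 8 ')': depth becomes 3
  Position 9 ')': depth becomes 2
  Position 10 ')': depth becomes 1
  Position 11 ')': depth becomes 0
Maximum depth reached: 4

4


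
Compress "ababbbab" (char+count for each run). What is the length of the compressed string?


Input: ababbbab
Runs:
  'a' x 1 => "a1"
  'b' x 1 => "b1"
  'a' x 1 => "a1"
  'b' x 3 => "b3"
  'a' x 1 => "a1"
  'b' x 1 => "b1"
Compressed: "a1b1a1b3a1b1"
Compressed length: 12

12


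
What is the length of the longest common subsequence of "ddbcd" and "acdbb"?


LCS of "ddbcd" and "acdbb"
DP table:
           a    c    d    b    b
      0    0    0    0    0    0
  d   0    0    0    1    1    1
  d   0    0    0    1    1    1
  b   0    0    0    1    2    2
  c   0    0    1    1    2    2
  d   0    0    1    2    2    2
LCS length = dp[5][5] = 2

2


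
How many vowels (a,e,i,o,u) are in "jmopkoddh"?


Input: jmopkoddh
Checking each character:
  'j' at position 0: consonant
  'm' at position 1: consonant
  'o' at position 2: vowel (running total: 1)
  'p' at position 3: consonant
  'k' at position 4: consonant
  'o' at position 5: vowel (running total: 2)
  'd' at position 6: consonant
  'd' at position 7: consonant
  'h' at position 8: consonant
Total vowels: 2

2


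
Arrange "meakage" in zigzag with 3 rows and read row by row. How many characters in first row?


Zigzag "meakage" into 3 rows:
Placing characters:
  'm' => row 0
  'e' => row 1
  'a' => row 2
  'k' => row 1
  'a' => row 0
  'g' => row 1
  'e' => row 2
Rows:
  Row 0: "ma"
  Row 1: "ekg"
  Row 2: "ae"
First row length: 2

2


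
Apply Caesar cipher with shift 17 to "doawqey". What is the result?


Caesar cipher: shift "doawqey" by 17
  'd' (pos 3) + 17 = pos 20 = 'u'
  'o' (pos 14) + 17 = pos 5 = 'f'
  'a' (pos 0) + 17 = pos 17 = 'r'
  'w' (pos 22) + 17 = pos 13 = 'n'
  'q' (pos 16) + 17 = pos 7 = 'h'
  'e' (pos 4) + 17 = pos 21 = 'v'
  'y' (pos 24) + 17 = pos 15 = 'p'
Result: ufrnhvp

ufrnhvp


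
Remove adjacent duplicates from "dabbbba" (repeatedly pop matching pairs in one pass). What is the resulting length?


Input: dabbbba
Stack-based adjacent duplicate removal:
  Read 'd': push. Stack: d
  Read 'a': push. Stack: da
  Read 'b': push. Stack: dab
  Read 'b': matches stack top 'b' => pop. Stack: da
  Read 'b': push. Stack: dab
  Read 'b': matches stack top 'b' => pop. Stack: da
  Read 'a': matches stack top 'a' => pop. Stack: d
Final stack: "d" (length 1)

1


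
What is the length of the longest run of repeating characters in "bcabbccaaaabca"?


Input: "bcabbccaaaabca"
Scanning for longest run:
  Position 1 ('c'): new char, reset run to 1
  Position 2 ('a'): new char, reset run to 1
  Position 3 ('b'): new char, reset run to 1
  Position 4 ('b'): continues run of 'b', length=2
  Position 5 ('c'): new char, reset run to 1
  Position 6 ('c'): continues run of 'c', length=2
  Position 7 ('a'): new char, reset run to 1
  Position 8 ('a'): continues run of 'a', length=2
  Position 9 ('a'): continues run of 'a', length=3
  Position 10 ('a'): continues run of 'a', length=4
  Position 11 ('b'): new char, reset run to 1
  Position 12 ('c'): new char, reset run to 1
  Position 13 ('a'): new char, reset run to 1
Longest run: 'a' with length 4

4


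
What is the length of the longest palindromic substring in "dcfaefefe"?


Input: "dcfaefefe"
Checking substrings for palindromes:
  [4:9] "efefe" (len 5) => palindrome
  [4:7] "efe" (len 3) => palindrome
  [5:8] "fef" (len 3) => palindrome
  [6:9] "efe" (len 3) => palindrome
Longest palindromic substring: "efefe" with length 5

5


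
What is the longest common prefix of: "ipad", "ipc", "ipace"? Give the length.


Words: ipad, ipc, ipace
  Position 0: all 'i' => match
  Position 1: all 'p' => match
  Position 2: ('a', 'c', 'a') => mismatch, stop
LCP = "ip" (length 2)

2


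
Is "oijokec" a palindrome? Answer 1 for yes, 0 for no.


Input: oijokec
Reversed: cekojio
  Compare pos 0 ('o') with pos 6 ('c'): MISMATCH
  Compare pos 1 ('i') with pos 5 ('e'): MISMATCH
  Compare pos 2 ('j') with pos 4 ('k'): MISMATCH
Result: not a palindrome

0


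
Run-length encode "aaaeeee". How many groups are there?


Input: aaaeeee
Scanning for consecutive runs:
  Group 1: 'a' x 3 (positions 0-2)
  Group 2: 'e' x 4 (positions 3-6)
Total groups: 2

2


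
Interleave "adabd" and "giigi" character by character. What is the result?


Interleaving "adabd" and "giigi":
  Position 0: 'a' from first, 'g' from second => "ag"
  Position 1: 'd' from first, 'i' from second => "di"
  Position 2: 'a' from first, 'i' from second => "ai"
  Position 3: 'b' from first, 'g' from second => "bg"
  Position 4: 'd' from first, 'i' from second => "di"
Result: agdiaibgdi

agdiaibgdi


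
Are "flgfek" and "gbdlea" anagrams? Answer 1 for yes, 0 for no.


Strings: "flgfek", "gbdlea"
Sorted first:  effgkl
Sorted second: abdegl
Differ at position 0: 'e' vs 'a' => not anagrams

0


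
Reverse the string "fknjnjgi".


Input: fknjnjgi
Reading characters right to left:
  Position 7: 'i'
  Position 6: 'g'
  Position 5: 'j'
  Position 4: 'n'
  Position 3: 'j'
  Position 2: 'n'
  Position 1: 'k'
  Position 0: 'f'
Reversed: igjnjnkf

igjnjnkf


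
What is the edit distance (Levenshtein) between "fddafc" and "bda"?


Computing edit distance: "fddafc" -> "bda"
DP table:
           b    d    a
      0    1    2    3
  f   1    1    2    3
  d   2    2    1    2
  d   3    3    2    2
  a   4    4    3    2
  f   5    5    4    3
  c   6    6    5    4
Edit distance = dp[6][3] = 4

4


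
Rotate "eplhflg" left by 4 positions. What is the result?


Input: "eplhflg", rotate left by 4
First 4 characters: "eplh"
Remaining characters: "flg"
Concatenate remaining + first: "flg" + "eplh" = "flgeplh"

flgeplh


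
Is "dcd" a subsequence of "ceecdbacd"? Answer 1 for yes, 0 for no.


Check if "dcd" is a subsequence of "ceecdbacd"
Greedy scan:
  Position 0 ('c'): no match needed
  Position 1 ('e'): no match needed
  Position 2 ('e'): no match needed
  Position 3 ('c'): no match needed
  Position 4 ('d'): matches sub[0] = 'd'
  Position 5 ('b'): no match needed
  Position 6 ('a'): no match needed
  Position 7 ('c'): matches sub[1] = 'c'
  Position 8 ('d'): matches sub[2] = 'd'
All 3 characters matched => is a subsequence

1


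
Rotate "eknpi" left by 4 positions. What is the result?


Input: "eknpi", rotate left by 4
First 4 characters: "eknp"
Remaining characters: "i"
Concatenate remaining + first: "i" + "eknp" = "ieknp"

ieknp


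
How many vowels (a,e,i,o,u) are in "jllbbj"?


Input: jllbbj
Checking each character:
  'j' at position 0: consonant
  'l' at position 1: consonant
  'l' at position 2: consonant
  'b' at position 3: consonant
  'b' at position 4: consonant
  'j' at position 5: consonant
Total vowels: 0

0


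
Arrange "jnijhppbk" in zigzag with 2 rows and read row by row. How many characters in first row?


Zigzag "jnijhppbk" into 2 rows:
Placing characters:
  'j' => row 0
  'n' => row 1
  'i' => row 0
  'j' => row 1
  'h' => row 0
  'p' => row 1
  'p' => row 0
  'b' => row 1
  'k' => row 0
Rows:
  Row 0: "jihpk"
  Row 1: "njpb"
First row length: 5

5


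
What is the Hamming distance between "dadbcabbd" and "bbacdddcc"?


Comparing "dadbcabbd" and "bbacdddcc" position by position:
  Position 0: 'd' vs 'b' => differ
  Position 1: 'a' vs 'b' => differ
  Position 2: 'd' vs 'a' => differ
  Position 3: 'b' vs 'c' => differ
  Position 4: 'c' vs 'd' => differ
  Position 5: 'a' vs 'd' => differ
  Position 6: 'b' vs 'd' => differ
  Position 7: 'b' vs 'c' => differ
  Position 8: 'd' vs 'c' => differ
Total differences (Hamming distance): 9

9


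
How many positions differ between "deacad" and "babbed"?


Comparing "deacad" and "babbed" position by position:
  Position 0: 'd' vs 'b' => DIFFER
  Position 1: 'e' vs 'a' => DIFFER
  Position 2: 'a' vs 'b' => DIFFER
  Position 3: 'c' vs 'b' => DIFFER
  Position 4: 'a' vs 'e' => DIFFER
  Position 5: 'd' vs 'd' => same
Positions that differ: 5

5


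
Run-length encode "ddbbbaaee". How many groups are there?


Input: ddbbbaaee
Scanning for consecutive runs:
  Group 1: 'd' x 2 (positions 0-1)
  Group 2: 'b' x 3 (positions 2-4)
  Group 3: 'a' x 2 (positions 5-6)
  Group 4: 'e' x 2 (positions 7-8)
Total groups: 4

4


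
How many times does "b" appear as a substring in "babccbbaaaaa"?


Searching for "b" in "babccbbaaaaa"
Scanning each position:
  Position 0: "b" => MATCH
  Position 1: "a" => no
  Position 2: "b" => MATCH
  Position 3: "c" => no
  Position 4: "c" => no
  Position 5: "b" => MATCH
  Position 6: "b" => MATCH
  Position 7: "a" => no
  Position 8: "a" => no
  Position 9: "a" => no
  Position 10: "a" => no
  Position 11: "a" => no
Total occurrences: 4

4
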